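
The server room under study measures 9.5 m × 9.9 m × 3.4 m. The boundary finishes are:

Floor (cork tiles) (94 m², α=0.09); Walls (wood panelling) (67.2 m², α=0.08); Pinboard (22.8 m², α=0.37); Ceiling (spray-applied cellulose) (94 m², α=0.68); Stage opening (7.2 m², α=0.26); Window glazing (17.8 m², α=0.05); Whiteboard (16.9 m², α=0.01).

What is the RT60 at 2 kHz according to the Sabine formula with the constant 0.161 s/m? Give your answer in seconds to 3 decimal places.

Total absorption A = 94*0.09 + 67.2*0.08 + 22.8*0.37 + 94*0.68 + 7.2*0.26 + 17.8*0.05 + 16.9*0.01
  = 8.460 + 5.376 + 8.436 + 63.920 + 1.872 + 0.890 + 0.169 = 89.123 m² sabins.
V = 9.5·9.9·3.4 = 319.77 m³.
Sabine: RT60 = 0.161 × 319.77 / 89.123 = 0.578 s.

0.578 s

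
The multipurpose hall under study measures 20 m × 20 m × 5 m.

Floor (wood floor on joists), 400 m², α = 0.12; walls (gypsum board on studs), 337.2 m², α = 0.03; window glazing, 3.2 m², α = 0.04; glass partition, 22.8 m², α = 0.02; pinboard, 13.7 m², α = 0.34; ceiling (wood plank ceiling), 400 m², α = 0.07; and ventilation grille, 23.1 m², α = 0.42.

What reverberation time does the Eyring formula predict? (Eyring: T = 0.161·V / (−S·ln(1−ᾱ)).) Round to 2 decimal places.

3.05 sec

S = Σ Sᵢ = 1200.0 m².
Σ(Sᵢαᵢ) = 400×0.12 + 337.2×0.03 + 3.2×0.04 + 22.8×0.02 + 13.7×0.34 + 400×0.07 + 23.1×0.42 = 101.060.
Mean coefficient ᾱ = A/S = 0.0842.
−S·ln(1−ᾱ) = −1200.0 × ln(1 − 0.0842) = 105.549.
V = 20 × 20 × 5 = 2000 m³.
RT60 = 0.161 × 2000 / 105.549 = 3.05 s.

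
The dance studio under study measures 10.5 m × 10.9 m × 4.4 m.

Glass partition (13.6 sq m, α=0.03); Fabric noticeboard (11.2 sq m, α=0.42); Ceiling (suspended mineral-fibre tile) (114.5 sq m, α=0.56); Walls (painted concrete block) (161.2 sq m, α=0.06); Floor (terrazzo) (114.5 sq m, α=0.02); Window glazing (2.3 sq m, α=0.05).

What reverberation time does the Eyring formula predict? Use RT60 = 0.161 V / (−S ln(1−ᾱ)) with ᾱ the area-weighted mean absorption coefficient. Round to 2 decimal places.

0.90 s

S = Σ Sᵢ = 417.3 sq m.
Σ(Sᵢαᵢ) = 13.6×0.03 + 11.2×0.42 + 114.5×0.56 + 161.2×0.06 + 114.5×0.02 + 2.3×0.05 = 81.309.
ᾱ = 81.309 / 417.3 = 0.1948.
−S·ln(1−ᾱ) = −417.3 × ln(1 − 0.1948) = 90.414.
V = 10.5 × 10.9 × 4.4 = 503.58 m³.
RT60 = 0.161 × 503.58 / 90.414 = 0.90 s.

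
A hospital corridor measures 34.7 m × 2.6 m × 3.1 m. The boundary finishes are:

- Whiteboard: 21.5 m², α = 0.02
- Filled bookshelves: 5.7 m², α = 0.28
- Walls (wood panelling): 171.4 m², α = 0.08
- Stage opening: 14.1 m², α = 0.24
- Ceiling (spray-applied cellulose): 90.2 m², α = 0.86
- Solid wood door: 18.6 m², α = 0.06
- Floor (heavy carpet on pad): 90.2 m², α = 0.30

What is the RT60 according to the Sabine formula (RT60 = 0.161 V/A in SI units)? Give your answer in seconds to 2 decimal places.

0.36 s

Summing Sᵢαᵢ: 0.430 + 1.596 + 13.712 + 3.384 + 77.572 + 1.116 + 27.060 → A = 124.870 sabins.
Volume V = 34.7 × 2.6 × 3.1 = 279.682 m³.
T = 0.161 V/A = 0.161·279.682/124.870 = 0.36 s.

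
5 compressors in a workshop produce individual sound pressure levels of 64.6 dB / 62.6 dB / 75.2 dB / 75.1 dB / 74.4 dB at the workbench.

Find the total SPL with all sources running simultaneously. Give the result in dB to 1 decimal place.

79.9 dB

Converting to relative power and adding: 10^(64.6/10) + 10^(62.6/10) + 10^(75.2/10) + 10^(75.1/10) + 10^(74.4/10) = 9.772e+07.
Combined level = 10 log₁₀(9.772e+07) = 79.9 dB.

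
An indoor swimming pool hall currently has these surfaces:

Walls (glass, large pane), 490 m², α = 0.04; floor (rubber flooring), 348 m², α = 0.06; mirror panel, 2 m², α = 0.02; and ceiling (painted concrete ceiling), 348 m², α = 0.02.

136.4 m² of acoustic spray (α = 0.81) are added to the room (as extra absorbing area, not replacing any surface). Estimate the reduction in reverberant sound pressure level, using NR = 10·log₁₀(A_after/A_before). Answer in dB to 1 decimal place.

Summing Sᵢαᵢ: 19.600 + 20.880 + 0.040 + 6.960 → A_before = 47.480 sabins.
Added absorption = 136.4 × 0.81 = 110.484 sabins.
New total A_after = 157.964 sabins.
NR = 10·log₁₀(157.964/47.480) = 5.2 dB.

5.2 dB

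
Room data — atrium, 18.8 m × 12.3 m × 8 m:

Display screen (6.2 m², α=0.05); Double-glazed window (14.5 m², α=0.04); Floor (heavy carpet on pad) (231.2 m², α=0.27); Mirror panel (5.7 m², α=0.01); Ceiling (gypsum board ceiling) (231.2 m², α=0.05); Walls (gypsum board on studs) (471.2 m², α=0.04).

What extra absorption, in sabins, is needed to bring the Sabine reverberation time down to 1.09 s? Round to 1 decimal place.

Total absorption A₁ = 6.2×0.05 + 14.5×0.04 + 231.2×0.27 + 5.7×0.01 + 231.2×0.05 + 471.2×0.04
  = 0.310 + 0.580 + 62.424 + 0.057 + 11.560 + 18.848 = 93.779 m² sabins.
Target A₂ = 0.161·1849.92/1.09 = 273.245 sabins (V = 1849.92 m³).
Additional absorption ΔA = 273.245 − 93.779 = 179.5 sabins.

179.5 sabins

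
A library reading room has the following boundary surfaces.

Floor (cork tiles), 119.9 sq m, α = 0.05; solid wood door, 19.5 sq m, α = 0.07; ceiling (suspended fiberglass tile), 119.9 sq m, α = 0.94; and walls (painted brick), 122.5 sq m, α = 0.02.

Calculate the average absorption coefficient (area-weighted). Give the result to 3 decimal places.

0.321

Total surface area S = 381.8 sq m.
Weighted sum Σ Sα = 122.516.
ᾱ = A/S = 0.321.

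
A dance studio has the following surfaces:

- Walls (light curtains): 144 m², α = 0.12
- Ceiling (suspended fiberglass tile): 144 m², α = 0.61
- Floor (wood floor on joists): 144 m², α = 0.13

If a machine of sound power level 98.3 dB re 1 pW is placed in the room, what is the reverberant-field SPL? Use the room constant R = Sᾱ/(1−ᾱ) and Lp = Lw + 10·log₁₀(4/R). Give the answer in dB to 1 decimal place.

Σ(Sᵢαᵢ) = 144×0.12 + 144×0.61 + 144×0.13 = 123.840; total area S = 432.0 m².
ᾱ = 0.2867, so room constant R = A/(1−ᾱ) = 173.616 m².
Lp = Lw + 10 log₁₀(4/R) = 98.3 -16.38 = 81.9 dB.

81.9 dB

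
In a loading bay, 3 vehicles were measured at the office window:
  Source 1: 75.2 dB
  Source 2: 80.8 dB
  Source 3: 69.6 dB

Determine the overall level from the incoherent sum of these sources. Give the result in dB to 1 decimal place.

Σ 10^(Lᵢ/10) = 1.625e+08.
L_total = 10·log₁₀(1.625e+08) = 82.1 dB.

82.1 dB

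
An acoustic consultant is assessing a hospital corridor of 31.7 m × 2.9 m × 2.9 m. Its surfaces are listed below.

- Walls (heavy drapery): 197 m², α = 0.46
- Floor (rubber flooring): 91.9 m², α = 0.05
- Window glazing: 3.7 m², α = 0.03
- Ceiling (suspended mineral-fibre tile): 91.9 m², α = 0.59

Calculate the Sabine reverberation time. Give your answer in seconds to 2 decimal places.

0.29 s

Equivalent absorption area: A = 197·0.46 + 91.9·0.05 + 3.7·0.03 + 91.9·0.59 = 149.547 m².
Room volume: 266.597 m³.
Sabine: RT60 = 0.161 × 266.597 / 149.547 = 0.29 s.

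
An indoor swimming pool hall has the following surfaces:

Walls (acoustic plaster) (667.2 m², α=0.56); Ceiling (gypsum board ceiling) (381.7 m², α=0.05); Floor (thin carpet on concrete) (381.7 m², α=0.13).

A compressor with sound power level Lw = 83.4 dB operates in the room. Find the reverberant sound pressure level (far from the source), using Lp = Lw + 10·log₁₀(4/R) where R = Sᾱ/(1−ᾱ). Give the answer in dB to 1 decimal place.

Σ(Sᵢαᵢ) = 667.2·0.56 + 381.7·0.05 + 381.7·0.13 = 442.338; total area S = 1430.6 m².
ᾱ = 442.338/1430.6 = 0.3092; R = Sᾱ/(1−ᾱ) = 442.338/(1−0.3092) = 640.327 m².
Lp = 83.4 + 10·log₁₀(4/640.327) = 83.4 + (-22.04) = 61.4 dB.

61.4 dB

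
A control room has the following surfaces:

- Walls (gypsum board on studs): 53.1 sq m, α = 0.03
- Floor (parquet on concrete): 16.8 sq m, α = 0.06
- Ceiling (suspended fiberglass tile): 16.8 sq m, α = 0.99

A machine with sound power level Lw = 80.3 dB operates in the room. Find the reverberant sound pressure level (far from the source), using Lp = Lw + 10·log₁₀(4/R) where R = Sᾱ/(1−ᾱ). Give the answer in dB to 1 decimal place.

72.4 dB

Σ(Sᵢαᵢ) = 53.1·0.03 + 16.8·0.06 + 16.8·0.99 = 19.233; total area S = 86.7 sq m.
ᾱ = 0.2218, so room constant R = A/(1−ᾱ) = 24.715 sq m.
Lp = Lw + 10 log₁₀(4/R) = 80.3 -7.91 = 72.4 dB.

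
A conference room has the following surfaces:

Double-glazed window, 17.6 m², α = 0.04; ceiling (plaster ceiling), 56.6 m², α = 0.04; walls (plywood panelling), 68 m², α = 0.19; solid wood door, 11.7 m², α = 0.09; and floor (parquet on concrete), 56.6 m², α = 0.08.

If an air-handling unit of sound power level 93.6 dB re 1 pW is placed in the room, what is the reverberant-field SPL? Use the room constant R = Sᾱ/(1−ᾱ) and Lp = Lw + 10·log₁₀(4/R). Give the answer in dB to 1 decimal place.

85.8 dB

Σ(Sᵢαᵢ) = 17.6·0.04 + 56.6·0.04 + 68·0.19 + 11.7·0.09 + 56.6·0.08 = 21.469; total area S = 210.5 m².
ᾱ = 0.1020, so room constant R = A/(1−ᾱ) = 23.908 m².
Lp = 93.6 + 10·log₁₀(4/23.908) = 93.6 + (-7.76) = 85.8 dB.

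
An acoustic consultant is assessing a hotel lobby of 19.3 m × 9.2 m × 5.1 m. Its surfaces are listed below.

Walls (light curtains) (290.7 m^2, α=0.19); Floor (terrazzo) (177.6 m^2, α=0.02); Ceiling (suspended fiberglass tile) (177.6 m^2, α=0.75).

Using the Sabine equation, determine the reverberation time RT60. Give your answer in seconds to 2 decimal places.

0.76 sec

Summing Sᵢαᵢ: 55.233 + 3.552 + 133.200 → A = 191.985 sabins.
Room volume: 905.556 m³.
RT60 = 0.161 · V / A = 0.161 × 905.556 / 191.985 = 0.76 s.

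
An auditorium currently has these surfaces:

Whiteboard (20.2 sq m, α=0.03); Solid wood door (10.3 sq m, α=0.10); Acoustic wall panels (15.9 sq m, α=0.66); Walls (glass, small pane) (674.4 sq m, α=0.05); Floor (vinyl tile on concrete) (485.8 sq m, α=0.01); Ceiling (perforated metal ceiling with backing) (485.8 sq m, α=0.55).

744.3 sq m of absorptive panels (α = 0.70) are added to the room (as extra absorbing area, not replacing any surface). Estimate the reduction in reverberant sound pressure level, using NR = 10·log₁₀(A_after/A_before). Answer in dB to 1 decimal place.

4.2 dB

A_before = Σ Sᵢαᵢ = 20.2*0.03 + 10.3*0.10 + 15.9*0.66 + 674.4*0.05 + 485.8*0.01 + 485.8*0.55 = 317.898 sabins.
Treatment contributes 744.3·0.70 = 521.010 sabins.
New total A_after = 838.908 sabins.
NR = 10·log₁₀(838.908/317.898) = 4.2 dB.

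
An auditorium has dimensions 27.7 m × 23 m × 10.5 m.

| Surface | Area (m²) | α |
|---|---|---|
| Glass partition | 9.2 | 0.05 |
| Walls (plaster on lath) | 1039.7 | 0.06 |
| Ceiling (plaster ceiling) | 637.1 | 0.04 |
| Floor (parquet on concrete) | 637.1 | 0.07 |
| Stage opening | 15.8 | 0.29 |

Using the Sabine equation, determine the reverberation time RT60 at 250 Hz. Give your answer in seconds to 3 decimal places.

7.833 sec

A = Σ Sᵢαᵢ = 9.2*0.05 + 1039.7*0.06 + 637.1*0.04 + 637.1*0.07 + 15.8*0.29 = 137.505 sabins.
Room volume: 6689.55 m³.
Sabine: RT60 = 0.161 × 6689.55 / 137.505 = 7.833 s.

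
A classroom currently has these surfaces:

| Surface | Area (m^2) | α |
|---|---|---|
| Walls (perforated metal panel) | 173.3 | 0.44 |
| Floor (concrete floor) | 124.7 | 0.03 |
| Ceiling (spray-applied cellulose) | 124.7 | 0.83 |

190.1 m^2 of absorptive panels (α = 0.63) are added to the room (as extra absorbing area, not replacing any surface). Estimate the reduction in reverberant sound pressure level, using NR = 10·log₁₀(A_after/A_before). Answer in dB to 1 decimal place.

Total absorption A_before = 173.3·0.44 + 124.7·0.03 + 124.7·0.83
  = 76.252 + 3.741 + 103.501 = 183.494 m^2 sabins.
Treatment contributes 190.1·0.63 = 119.763 sabins.
A_after = 183.494 + 119.763 = 303.257 sabins.
NR = 10·log₁₀(303.257/183.494) = 2.2 dB.

2.2 dB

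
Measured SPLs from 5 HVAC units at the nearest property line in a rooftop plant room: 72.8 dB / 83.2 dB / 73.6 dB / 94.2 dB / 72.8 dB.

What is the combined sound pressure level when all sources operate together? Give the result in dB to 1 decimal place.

94.6 dB

Sum in the linear (power) domain: Σ 10^(Lᵢ/10) = 10^(72.8/10) + 10^(83.2/10) + 10^(73.6/10) + 10^(94.2/10) + 10^(72.8/10) = 2.9e+09.
Combined level = 10 log₁₀(2.9e+09) = 94.6 dB.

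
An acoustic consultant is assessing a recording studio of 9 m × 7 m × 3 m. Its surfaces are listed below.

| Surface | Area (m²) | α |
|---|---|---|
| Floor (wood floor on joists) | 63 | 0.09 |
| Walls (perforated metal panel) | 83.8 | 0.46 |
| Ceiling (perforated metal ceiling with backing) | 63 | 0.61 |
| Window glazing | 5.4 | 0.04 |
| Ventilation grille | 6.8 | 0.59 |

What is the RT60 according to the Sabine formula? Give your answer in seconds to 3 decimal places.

0.350 seconds

Summing Sᵢαᵢ: 5.670 + 38.548 + 38.430 + 0.216 + 4.012 → A = 86.876 sabins.
V = 9·7·3 = 189 m³.
Sabine: RT60 = 0.161 × 189 / 86.876 = 0.350 s.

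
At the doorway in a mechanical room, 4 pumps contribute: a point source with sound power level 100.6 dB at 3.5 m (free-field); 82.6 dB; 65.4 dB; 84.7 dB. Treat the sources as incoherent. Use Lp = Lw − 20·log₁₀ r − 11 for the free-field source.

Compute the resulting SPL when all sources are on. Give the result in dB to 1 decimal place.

Source at 3.5 m: Lp = 100.6 − 20·log₁₀(3.5) − 11 = 78.7 dB.
Sum in the linear (power) domain: Σ 10^(Lᵢ/10) = 10^(78.7/10) + 10^(82.6/10) + 10^(65.4/10) + 10^(84.7/10) = 5.547e+08.
Combined level = 10 log₁₀(5.547e+08) = 87.4 dB.

87.4 dB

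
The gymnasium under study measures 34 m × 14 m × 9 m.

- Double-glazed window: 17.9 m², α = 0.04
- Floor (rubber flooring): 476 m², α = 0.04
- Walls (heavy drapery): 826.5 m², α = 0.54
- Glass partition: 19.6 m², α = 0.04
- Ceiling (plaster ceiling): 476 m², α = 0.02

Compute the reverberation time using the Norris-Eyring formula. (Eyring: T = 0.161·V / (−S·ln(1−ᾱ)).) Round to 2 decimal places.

S = Σ Sᵢ = 1816.0 m².
Absorption A = 17.9·0.04 + 476·0.04 + 826.5·0.54 + 19.6·0.04 + 476·0.02 = 476.370 sabins.
ᾱ = 476.370 / 1816.0 = 0.2623.
−S·ln(1−ᾱ) = −1816.0 × ln(1 − 0.2623) = 552.460.
V = 34 × 14 × 9 = 4284 m³.
T = 0.161·V/[−S·ln(1−ᾱ)] = 0.161·4284/552.460 = 1.25 s.

1.25 sec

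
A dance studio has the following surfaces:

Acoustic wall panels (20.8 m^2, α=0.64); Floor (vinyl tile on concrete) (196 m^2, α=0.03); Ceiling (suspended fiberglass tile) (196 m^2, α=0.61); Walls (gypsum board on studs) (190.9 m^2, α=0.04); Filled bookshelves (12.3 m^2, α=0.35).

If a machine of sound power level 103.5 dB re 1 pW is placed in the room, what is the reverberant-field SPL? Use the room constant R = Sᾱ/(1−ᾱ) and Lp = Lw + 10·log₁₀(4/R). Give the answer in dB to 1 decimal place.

A = 150.693 sabins; S = 616.0 m^2.
ᾱ = 150.693/616.0 = 0.2446; R = Sᾱ/(1−ᾱ) = 150.693/(1−0.2446) = 199.488 m^2.
Lp = Lw + 10 log₁₀(4/R) = 103.5 -16.98 = 86.5 dB.

86.5 dB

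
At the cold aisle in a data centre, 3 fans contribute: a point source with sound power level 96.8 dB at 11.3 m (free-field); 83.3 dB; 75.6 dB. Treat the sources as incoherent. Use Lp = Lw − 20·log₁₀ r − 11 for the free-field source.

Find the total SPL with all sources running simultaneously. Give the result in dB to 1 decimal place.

Source at 11.3 m: Lp = 96.8 − 20·log₁₀(11.3) − 11 = 64.7 dB.
Σ 10^(Lᵢ/10) = 2.531e+08.
Combined level = 10 log₁₀(2.531e+08) = 84.0 dB.

84.0 dB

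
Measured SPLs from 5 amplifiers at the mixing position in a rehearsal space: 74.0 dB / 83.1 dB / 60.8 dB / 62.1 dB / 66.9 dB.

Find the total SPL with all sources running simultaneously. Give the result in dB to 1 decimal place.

Sum in the linear (power) domain: Σ 10^(Lᵢ/10) = 10^(74.0/10) + 10^(83.1/10) + 10^(60.8/10) + 10^(62.1/10) + 10^(66.9/10) = 2.37e+08.
Combined level = 10 log₁₀(2.37e+08) = 83.7 dB.

83.7 dB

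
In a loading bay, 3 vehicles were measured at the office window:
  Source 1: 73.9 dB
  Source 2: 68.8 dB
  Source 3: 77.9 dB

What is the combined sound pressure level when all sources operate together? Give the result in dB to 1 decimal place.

Sum in the linear (power) domain: Σ 10^(Lᵢ/10) = 10^(73.9/10) + 10^(68.8/10) + 10^(77.9/10) = 9.379e+07.
L_total = 10·log₁₀(9.379e+07) = 79.7 dB.

79.7 dB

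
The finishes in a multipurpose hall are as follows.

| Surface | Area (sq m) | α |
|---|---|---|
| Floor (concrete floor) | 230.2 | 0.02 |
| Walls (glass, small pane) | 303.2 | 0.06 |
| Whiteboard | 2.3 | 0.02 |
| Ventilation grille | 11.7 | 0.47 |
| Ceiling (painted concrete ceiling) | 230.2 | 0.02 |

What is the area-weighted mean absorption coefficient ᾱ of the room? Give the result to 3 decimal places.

S = Σ Sᵢ = 230.2 + 303.2 + 2.3 + 11.7 + 230.2 = 777.6 sq m.
Weighted sum Σ Sα = 32.945.
ᾱ = 32.945 / 777.6 = 0.042.

0.042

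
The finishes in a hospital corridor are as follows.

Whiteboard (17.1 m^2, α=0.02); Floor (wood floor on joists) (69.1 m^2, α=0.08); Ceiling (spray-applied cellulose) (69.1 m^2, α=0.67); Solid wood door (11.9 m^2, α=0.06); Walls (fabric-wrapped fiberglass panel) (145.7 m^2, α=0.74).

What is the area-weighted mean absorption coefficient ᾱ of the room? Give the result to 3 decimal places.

0.514

S = Σ Sᵢ = 17.1 + 69.1 + 69.1 + 11.9 + 145.7 = 312.9 m^2.
A = 17.1*0.02 + 69.1*0.08 + 69.1*0.67 + 11.9*0.06 + 145.7*0.74 = 160.699 sabins.
ᾱ = 160.699 / 312.9 = 0.514.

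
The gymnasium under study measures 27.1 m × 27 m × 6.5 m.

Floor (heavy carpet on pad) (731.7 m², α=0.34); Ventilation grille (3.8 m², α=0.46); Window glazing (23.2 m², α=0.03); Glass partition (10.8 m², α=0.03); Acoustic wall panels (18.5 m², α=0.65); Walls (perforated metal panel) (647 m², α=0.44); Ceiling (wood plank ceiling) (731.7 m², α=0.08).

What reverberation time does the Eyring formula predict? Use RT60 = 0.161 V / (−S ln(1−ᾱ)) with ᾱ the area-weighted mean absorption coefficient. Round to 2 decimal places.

S = Σ Sᵢ = 2166.7 m².
Σ(Sᵢαᵢ) = 731.7·0.34 + 3.8·0.46 + 23.2·0.03 + 10.8·0.03 + 18.5·0.65 + 647·0.44 + 731.7·0.08 = 606.787.
ᾱ = 606.787 / 2166.7 = 0.2801.
−S·ln(1−ᾱ) = −2166.7 × ln(1 − 0.2801) = 712.071.
V = 27.1 × 27 × 6.5 = 4756.05 m³.
RT60 = 0.161 × 4756.05 / 712.071 = 1.08 s.

1.08 s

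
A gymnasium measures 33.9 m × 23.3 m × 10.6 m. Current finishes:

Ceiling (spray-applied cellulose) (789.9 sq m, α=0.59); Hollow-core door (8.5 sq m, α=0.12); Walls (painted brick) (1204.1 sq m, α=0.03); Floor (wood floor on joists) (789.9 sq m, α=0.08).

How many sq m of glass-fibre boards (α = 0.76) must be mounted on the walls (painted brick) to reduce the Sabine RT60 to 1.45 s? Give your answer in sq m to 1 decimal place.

497.6

Summing Sᵢαᵢ: 466.041 + 1.020 + 36.123 + 63.192 → A₁ = 566.376 sabins.
Required A₂ = 0.161·8372.622/1.45 = 929.650 sabins.
Absorption to add: 929.650 − 566.376 = 363.274 sabins.
Net gain per sq m: Δα = 0.76 − 0.03 = 0.73.
Area = ΔA/Δα = 363.274/0.73 = 497.6 sq m.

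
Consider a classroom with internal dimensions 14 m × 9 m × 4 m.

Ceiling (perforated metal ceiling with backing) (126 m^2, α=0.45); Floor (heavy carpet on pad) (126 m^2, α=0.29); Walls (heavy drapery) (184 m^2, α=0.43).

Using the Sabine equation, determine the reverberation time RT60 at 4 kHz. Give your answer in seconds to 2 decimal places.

Equivalent absorption area: A = 126*0.45 + 126*0.29 + 184*0.43 = 172.360 m^2.
V = 14·9·4 = 504 m³.
Sabine: RT60 = 0.161 × 504 / 172.360 = 0.47 s.

0.47 seconds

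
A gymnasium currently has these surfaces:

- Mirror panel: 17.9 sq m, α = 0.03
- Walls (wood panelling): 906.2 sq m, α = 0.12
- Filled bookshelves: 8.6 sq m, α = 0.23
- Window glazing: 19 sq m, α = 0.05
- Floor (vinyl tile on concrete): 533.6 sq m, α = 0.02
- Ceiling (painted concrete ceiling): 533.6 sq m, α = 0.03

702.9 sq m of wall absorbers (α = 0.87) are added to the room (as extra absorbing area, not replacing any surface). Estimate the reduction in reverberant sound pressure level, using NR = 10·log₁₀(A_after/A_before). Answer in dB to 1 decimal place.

7.3 dB

Total absorption A_before = 17.9*0.03 + 906.2*0.12 + 8.6*0.23 + 19*0.05 + 533.6*0.02 + 533.6*0.03
  = 0.537 + 108.744 + 1.978 + 0.950 + 10.672 + 16.008 = 138.889 sq m sabins.
Treatment contributes 702.9·0.87 = 611.523 sabins.
New total A_after = 750.412 sabins.
NR = 10·log₁₀(750.412/138.889) = 7.3 dB.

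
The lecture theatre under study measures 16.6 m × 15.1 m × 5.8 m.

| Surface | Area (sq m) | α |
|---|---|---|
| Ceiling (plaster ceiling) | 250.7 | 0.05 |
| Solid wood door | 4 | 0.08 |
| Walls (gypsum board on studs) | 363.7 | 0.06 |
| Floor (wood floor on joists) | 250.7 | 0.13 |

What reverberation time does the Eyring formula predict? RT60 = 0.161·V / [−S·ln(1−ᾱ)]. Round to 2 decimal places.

3.34 seconds

Total surface area S = 250.7 + 4 + 363.7 + 250.7 = 869.1 sq m.
Σ(Sᵢαᵢ) = 250.7×0.05 + 4×0.08 + 363.7×0.06 + 250.7×0.13 = 67.268.
ᾱ = 67.268 / 869.1 = 0.0774.
−S·ln(1−ᾱ) = −869.1 × ln(1 − 0.0774) = 70.014.
V = 16.6 × 15.1 × 5.8 = 1453.828 m³.
RT60 = 0.161 × 1453.828 / 70.014 = 3.34 s.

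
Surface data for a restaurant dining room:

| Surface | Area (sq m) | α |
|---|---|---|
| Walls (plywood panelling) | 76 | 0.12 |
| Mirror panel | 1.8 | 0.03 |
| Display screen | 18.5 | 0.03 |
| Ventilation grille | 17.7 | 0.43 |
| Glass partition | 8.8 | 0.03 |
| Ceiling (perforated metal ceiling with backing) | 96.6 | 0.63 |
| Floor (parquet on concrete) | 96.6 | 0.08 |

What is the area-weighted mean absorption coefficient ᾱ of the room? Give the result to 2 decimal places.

S = Σ Sᵢ = 76 + 1.8 + 18.5 + 17.7 + 8.8 + 96.6 + 96.6 = 316.0 sq m.
Σ(Sᵢαᵢ) = 76·0.12 + 1.8·0.03 + 18.5·0.03 + 17.7·0.43 + 8.8·0.03 + 96.6·0.63 + 96.6·0.08 = 86.190.
ᾱ = 86.190 / 316.0 = 0.27.

0.27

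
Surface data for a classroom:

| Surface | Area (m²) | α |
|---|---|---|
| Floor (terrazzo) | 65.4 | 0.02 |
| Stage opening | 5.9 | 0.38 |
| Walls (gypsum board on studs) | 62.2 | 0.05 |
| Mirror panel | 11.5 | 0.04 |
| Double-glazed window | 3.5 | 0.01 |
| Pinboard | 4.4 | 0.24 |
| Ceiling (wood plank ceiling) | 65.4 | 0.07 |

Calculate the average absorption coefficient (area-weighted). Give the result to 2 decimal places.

0.06

S = Σ Sᵢ = 65.4 + 5.9 + 62.2 + 11.5 + 3.5 + 4.4 + 65.4 = 218.3 m².
Σ(Sᵢαᵢ) = 65.4*0.02 + 5.9*0.38 + 62.2*0.05 + 11.5*0.04 + 3.5*0.01 + 4.4*0.24 + 65.4*0.07 = 12.789.
ᾱ = A/S = 0.06.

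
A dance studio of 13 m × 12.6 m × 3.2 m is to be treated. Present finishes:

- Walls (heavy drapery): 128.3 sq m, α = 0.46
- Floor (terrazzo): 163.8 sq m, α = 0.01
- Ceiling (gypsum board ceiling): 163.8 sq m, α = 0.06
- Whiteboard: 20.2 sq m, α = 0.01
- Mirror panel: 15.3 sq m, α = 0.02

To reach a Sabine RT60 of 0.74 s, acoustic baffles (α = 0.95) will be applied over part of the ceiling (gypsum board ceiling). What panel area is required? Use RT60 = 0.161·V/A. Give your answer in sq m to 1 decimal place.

Equivalent absorption area: A₁ = 128.3×0.46 + 163.8×0.01 + 163.8×0.06 + 20.2×0.01 + 15.3×0.02 = 70.992 sq m.
Required A₂ = 0.161·524.16/0.74 = 114.040 sabins.
ΔA needed = 114.040 − 70.992 = 43.048 sabins.
Each sq m of panel replacing the ceiling (gypsum board ceiling) adds (0.95 − 0.06) = 0.89 sabins.
Area = ΔA/Δα = 43.048/0.89 = 48.4 sq m.

48.4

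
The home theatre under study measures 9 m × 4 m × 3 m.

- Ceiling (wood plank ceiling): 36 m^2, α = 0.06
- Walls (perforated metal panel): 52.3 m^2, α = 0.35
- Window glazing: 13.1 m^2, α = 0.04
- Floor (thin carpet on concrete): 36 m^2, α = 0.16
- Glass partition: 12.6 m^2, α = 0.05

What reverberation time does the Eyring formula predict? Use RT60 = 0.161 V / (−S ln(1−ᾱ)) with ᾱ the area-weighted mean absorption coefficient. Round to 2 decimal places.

S = Σ Sᵢ = 150.0 m^2.
Absorption A = 36·0.06 + 52.3·0.35 + 13.1·0.04 + 36·0.16 + 12.6·0.05 = 27.379 sabins.
ᾱ = 27.379 / 150.0 = 0.1825.
−S·ln(1−ᾱ) = −150.0 × ln(1 − 0.1825) = 30.226.
V = 9 × 4 × 3 = 108 m³.
T = 0.161·V/[−S·ln(1−ᾱ)] = 0.161·108/30.226 = 0.58 s.

0.58 seconds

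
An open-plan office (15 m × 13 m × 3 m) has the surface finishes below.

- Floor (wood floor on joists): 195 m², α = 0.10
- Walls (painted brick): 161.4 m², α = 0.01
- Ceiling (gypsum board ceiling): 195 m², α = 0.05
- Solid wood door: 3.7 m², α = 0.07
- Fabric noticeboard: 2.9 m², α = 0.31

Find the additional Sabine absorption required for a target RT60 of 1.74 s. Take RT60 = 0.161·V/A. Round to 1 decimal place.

Equivalent absorption area: A₁ = 195·0.10 + 161.4·0.01 + 195·0.05 + 3.7·0.07 + 2.9·0.31 = 32.022 m².
For T = 1.74 s, need A₂ = 0.161·V/T = 0.161·585/1.74 = 54.129 sabins.
Additional absorption ΔA = 54.129 − 32.022 = 22.1 sabins.

22.1 sabins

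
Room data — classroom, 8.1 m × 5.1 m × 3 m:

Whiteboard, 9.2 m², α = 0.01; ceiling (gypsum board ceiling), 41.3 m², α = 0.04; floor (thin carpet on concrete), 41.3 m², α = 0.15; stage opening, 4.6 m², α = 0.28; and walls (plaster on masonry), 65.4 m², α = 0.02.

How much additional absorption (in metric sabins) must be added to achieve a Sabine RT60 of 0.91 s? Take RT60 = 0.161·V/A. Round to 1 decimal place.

A₁ = Σ Sᵢαᵢ = 9.2*0.01 + 41.3*0.04 + 41.3*0.15 + 4.6*0.28 + 65.4*0.02 = 10.535 sabins.
V = 123.93 m³. Required absorption A₂ = 0.161 × 123.93 / 0.91 = 21.926 sabins.
ΔA = A₂ − A₁ = 21.926 − 10.535 = 11.4 sabins.

11.4 sabins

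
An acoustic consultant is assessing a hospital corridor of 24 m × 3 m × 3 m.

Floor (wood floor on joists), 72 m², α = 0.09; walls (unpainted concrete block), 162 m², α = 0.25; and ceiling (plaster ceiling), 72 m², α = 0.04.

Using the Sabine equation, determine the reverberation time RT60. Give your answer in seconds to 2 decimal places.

A = Σ Sᵢαᵢ = 72*0.09 + 162*0.25 + 72*0.04 = 49.860 sabins.
V = 24·3·3 = 216 m³.
T = 0.161 V/A = 0.161·216/49.860 = 0.70 s.

0.70 seconds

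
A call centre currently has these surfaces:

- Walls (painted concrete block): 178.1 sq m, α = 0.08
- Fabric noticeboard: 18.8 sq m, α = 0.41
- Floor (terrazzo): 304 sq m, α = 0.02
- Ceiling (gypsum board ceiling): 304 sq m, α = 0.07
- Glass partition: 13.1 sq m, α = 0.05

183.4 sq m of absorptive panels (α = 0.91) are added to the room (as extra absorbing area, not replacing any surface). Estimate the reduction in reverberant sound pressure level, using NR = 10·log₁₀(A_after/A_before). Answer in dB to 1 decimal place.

6.4 dB

Total absorption A_before = 178.1×0.08 + 18.8×0.41 + 304×0.02 + 304×0.07 + 13.1×0.05
  = 14.248 + 7.708 + 6.080 + 21.280 + 0.655 = 49.971 sq m sabins.
Added absorption = 183.4 × 0.91 = 166.894 sabins.
New total A_after = 216.865 sabins.
NR = 10·log₁₀(216.865/49.971) = 6.4 dB.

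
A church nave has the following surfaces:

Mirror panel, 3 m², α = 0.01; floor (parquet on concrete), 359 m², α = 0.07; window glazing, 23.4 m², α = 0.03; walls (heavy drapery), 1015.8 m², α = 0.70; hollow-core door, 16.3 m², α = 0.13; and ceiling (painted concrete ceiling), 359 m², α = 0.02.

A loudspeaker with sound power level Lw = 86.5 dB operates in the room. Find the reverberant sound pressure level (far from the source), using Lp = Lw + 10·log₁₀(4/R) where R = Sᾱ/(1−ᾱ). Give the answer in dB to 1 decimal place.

61.4 dB

A = 746.221 sabins; S = 1776.5 m².
ᾱ = 746.221/1776.5 = 0.4201; R = Sᾱ/(1−ᾱ) = 746.221/(1−0.4201) = 1286.810 m².
Lp = Lw + 10 log₁₀(4/R) = 86.5 -25.07 = 61.4 dB.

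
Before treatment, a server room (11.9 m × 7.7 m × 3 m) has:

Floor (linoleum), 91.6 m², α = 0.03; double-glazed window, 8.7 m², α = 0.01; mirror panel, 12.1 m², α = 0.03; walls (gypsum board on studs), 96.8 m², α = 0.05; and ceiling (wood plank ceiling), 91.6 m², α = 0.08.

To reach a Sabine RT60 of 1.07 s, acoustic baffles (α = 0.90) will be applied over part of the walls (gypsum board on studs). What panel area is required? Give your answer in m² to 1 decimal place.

Equivalent absorption area: A₁ = 91.6×0.03 + 8.7×0.01 + 12.1×0.03 + 96.8×0.05 + 91.6×0.08 = 15.366 m².
V = 274.89 m³. Target absorption A₂ = 0.161 × 274.89 / 1.07 = 41.362 sabins.
ΔA needed = 41.362 − 15.366 = 25.996 sabins.
Each m² of panel replacing the walls (gypsum board on studs) adds (0.90 − 0.05) = 0.85 sabins.
Area = ΔA/Δα = 25.996/0.85 = 30.6 m².

30.6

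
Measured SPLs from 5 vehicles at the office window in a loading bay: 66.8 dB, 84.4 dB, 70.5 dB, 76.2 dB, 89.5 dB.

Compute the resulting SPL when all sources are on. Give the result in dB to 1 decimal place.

90.9 dB

Converting to relative power and adding: 10^(66.8/10) + 10^(84.4/10) + 10^(70.5/10) + 10^(76.2/10) + 10^(89.5/10) = 1.224e+09.
Combined level = 10 log₁₀(1.224e+09) = 90.9 dB.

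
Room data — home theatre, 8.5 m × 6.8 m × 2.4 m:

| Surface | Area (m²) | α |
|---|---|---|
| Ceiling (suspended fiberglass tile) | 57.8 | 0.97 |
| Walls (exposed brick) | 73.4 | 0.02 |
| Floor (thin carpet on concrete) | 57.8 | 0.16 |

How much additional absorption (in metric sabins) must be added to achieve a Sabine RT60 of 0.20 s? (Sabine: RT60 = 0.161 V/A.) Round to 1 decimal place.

Total absorption A₁ = 57.8·0.97 + 73.4·0.02 + 57.8·0.16
  = 56.066 + 1.468 + 9.248 = 66.782 m² sabins.
V = 138.72 m³. Required absorption A₂ = 0.161 × 138.72 / 0.20 = 111.670 sabins.
ΔA = A₂ − A₁ = 111.670 − 66.782 = 44.9 sabins.

44.9 sabins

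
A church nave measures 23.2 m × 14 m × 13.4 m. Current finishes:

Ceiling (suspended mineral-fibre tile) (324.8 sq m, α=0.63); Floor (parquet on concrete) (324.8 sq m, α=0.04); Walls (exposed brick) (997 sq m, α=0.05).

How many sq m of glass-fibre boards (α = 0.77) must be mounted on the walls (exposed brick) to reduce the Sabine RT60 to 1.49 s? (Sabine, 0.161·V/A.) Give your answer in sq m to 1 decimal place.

Total absorption A₁ = 324.8×0.63 + 324.8×0.04 + 997×0.05
  = 204.624 + 12.992 + 49.850 = 267.466 sq m sabins.
Required A₂ = 0.161·4352.32/1.49 = 470.284 sabins.
Absorption to add: 470.284 − 267.466 = 202.818 sabins.
Each sq m of panel replacing the walls (exposed brick) adds (0.77 − 0.05) = 0.72 sabins.
Panel area = 202.818 / 0.72 = 281.7 sq m.

281.7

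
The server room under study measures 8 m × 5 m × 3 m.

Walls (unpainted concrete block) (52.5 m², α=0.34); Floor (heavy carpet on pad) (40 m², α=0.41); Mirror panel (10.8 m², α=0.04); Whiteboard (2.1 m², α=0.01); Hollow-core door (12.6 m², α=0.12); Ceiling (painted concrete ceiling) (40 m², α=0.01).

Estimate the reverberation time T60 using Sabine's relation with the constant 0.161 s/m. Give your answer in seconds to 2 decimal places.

0.53 sec

Total absorption A = 52.5*0.34 + 40*0.41 + 10.8*0.04 + 2.1*0.01 + 12.6*0.12 + 40*0.01
  = 17.850 + 16.400 + 0.432 + 0.021 + 1.512 + 0.400 = 36.615 m² sabins.
V = 8·5·3 = 120 m³.
RT60 = 0.161 · V / A = 0.161 × 120 / 36.615 = 0.53 s.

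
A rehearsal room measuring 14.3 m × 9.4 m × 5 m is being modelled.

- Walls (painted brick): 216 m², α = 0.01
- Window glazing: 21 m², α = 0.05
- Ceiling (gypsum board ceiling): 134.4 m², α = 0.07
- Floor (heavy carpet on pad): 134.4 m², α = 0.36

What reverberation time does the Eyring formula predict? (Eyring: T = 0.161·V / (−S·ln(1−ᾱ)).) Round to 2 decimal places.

Total surface area S = 216 + 21 + 134.4 + 134.4 = 505.8 m².
Absorption A = 216×0.01 + 21×0.05 + 134.4×0.07 + 134.4×0.36 = 61.002 sabins.
Mean coefficient ᾱ = A/S = 0.1206.
−S·ln(1−ᾱ) = −505.8 × ln(1 − 0.1206) = 65.003.
V = 14.3 × 9.4 × 5 = 672.1 m³.
T = 0.161·V/[−S·ln(1−ᾱ)] = 0.161·672.1/65.003 = 1.66 s.

1.66 s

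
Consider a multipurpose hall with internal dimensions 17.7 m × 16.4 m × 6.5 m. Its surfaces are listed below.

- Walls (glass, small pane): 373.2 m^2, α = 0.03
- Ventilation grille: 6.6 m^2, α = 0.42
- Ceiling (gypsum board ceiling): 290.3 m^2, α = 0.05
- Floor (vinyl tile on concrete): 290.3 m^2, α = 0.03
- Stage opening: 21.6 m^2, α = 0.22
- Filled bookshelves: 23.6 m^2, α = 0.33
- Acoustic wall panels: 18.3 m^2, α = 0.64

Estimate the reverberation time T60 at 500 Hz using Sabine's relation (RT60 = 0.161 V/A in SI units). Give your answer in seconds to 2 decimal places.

Total absorption A = 373.2×0.03 + 6.6×0.42 + 290.3×0.05 + 290.3×0.03 + 21.6×0.22 + 23.6×0.33 + 18.3×0.64
  = 11.196 + 2.772 + 14.515 + 8.709 + 4.752 + 7.788 + 11.712 = 61.444 m^2 sabins.
Room volume: 1886.82 m³.
RT60 = 0.161 · V / A = 0.161 × 1886.82 / 61.444 = 4.94 s.

4.94 sec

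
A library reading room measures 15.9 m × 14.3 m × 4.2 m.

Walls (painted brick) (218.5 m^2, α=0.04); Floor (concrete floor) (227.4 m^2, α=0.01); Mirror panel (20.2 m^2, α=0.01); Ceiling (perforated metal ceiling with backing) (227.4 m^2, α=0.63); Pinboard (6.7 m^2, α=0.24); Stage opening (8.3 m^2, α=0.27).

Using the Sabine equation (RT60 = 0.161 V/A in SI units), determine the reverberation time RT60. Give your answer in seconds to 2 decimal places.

0.97 s

Total absorption A = 218.5·0.04 + 227.4·0.01 + 20.2·0.01 + 227.4·0.63 + 6.7·0.24 + 8.3·0.27
  = 8.740 + 2.274 + 0.202 + 143.262 + 1.608 + 2.241 = 158.327 m^2 sabins.
Room volume: 954.954 m³.
T = 0.161 V/A = 0.161·954.954/158.327 = 0.97 s.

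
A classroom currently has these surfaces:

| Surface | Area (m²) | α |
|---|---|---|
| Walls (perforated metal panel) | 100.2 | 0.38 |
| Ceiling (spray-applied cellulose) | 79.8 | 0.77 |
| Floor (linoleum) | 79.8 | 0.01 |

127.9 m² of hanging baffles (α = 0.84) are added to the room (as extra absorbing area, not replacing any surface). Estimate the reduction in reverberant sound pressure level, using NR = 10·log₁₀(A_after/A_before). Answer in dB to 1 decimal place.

Summing Sᵢαᵢ: 38.076 + 61.446 + 0.798 → A_before = 100.320 sabins.
Treatment contributes 127.9·0.84 = 107.436 sabins.
New total A_after = 207.756 sabins.
Reduction = 10 log₁₀(A_after/A_before) = 10 log₁₀(2.0709) = 3.2 dB.

3.2 dB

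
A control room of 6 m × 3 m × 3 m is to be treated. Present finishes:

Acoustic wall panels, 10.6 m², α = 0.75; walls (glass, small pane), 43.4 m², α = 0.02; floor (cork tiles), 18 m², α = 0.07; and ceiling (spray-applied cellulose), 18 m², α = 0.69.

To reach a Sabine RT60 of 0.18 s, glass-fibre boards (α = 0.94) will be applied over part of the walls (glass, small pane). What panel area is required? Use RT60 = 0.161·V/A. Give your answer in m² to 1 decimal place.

28.0

Summing Sᵢαᵢ: 7.950 + 0.868 + 1.260 + 12.420 → A₁ = 22.498 sabins.
Required A₂ = 0.161·54/0.18 = 48.300 sabins.
Absorption to add: 48.300 − 22.498 = 25.802 sabins.
Each m² of panel replacing the walls (glass, small pane) adds (0.94 − 0.02) = 0.92 sabins.
Panel area = 25.802 / 0.92 = 28.0 m².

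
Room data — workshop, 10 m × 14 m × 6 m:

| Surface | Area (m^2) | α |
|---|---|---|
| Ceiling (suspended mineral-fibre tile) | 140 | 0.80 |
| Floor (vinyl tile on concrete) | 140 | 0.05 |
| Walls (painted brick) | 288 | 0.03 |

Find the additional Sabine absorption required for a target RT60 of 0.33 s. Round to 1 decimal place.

Summing Sᵢαᵢ: 112.000 + 7.000 + 8.640 → A₁ = 127.640 sabins.
Target A₂ = 0.161·840/0.33 = 409.818 sabins (V = 840 m³).
ΔA = A₂ − A₁ = 409.818 − 127.640 = 282.2 sabins.

282.2 sabins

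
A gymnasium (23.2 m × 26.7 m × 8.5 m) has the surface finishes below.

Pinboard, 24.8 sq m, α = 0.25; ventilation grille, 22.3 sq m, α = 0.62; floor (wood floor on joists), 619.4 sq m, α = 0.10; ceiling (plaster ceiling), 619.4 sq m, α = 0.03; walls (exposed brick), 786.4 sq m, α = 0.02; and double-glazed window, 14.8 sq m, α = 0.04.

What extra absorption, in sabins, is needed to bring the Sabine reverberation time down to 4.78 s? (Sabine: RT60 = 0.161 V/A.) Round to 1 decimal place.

A₁ = Σ Sᵢαᵢ = 24.8×0.25 + 22.3×0.62 + 619.4×0.10 + 619.4×0.03 + 786.4×0.02 + 14.8×0.04 = 116.868 sabins.
For T = 4.78 s, need A₂ = 0.161·V/T = 0.161·5265.24/4.78 = 177.344 sabins.
Shortfall: 177.344 − 116.868 = 60.5 sabins.

60.5 sabins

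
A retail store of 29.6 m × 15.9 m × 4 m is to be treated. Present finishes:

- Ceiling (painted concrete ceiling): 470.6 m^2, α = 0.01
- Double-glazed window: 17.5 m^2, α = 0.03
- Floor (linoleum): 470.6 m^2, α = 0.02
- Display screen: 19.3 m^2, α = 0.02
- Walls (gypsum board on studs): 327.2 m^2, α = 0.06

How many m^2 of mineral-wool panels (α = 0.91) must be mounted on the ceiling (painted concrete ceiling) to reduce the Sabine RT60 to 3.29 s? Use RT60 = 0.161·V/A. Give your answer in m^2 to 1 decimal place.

Total absorption A₁ = 470.6*0.01 + 17.5*0.03 + 470.6*0.02 + 19.3*0.02 + 327.2*0.06
  = 4.706 + 0.525 + 9.412 + 0.386 + 19.632 = 34.661 m^2 sabins.
V = 1882.56 m³. Target absorption A₂ = 0.161 × 1882.56 / 3.29 = 92.125 sabins.
ΔA needed = 92.125 − 34.661 = 57.464 sabins.
Net gain per m^2: Δα = 0.91 − 0.01 = 0.90.
Panel area = 57.464 / 0.90 = 63.8 m^2.

63.8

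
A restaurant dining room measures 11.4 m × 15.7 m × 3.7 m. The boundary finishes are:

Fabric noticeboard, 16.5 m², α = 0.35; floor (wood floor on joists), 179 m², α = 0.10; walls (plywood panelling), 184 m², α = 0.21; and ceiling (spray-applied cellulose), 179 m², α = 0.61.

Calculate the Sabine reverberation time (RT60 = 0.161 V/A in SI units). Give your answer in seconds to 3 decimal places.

0.622 seconds

Summing Sᵢαᵢ: 5.775 + 17.900 + 38.640 + 109.190 → A = 171.505 sabins.
Room volume: 662.226 m³.
RT60 = 0.161 · V / A = 0.161 × 662.226 / 171.505 = 0.622 s.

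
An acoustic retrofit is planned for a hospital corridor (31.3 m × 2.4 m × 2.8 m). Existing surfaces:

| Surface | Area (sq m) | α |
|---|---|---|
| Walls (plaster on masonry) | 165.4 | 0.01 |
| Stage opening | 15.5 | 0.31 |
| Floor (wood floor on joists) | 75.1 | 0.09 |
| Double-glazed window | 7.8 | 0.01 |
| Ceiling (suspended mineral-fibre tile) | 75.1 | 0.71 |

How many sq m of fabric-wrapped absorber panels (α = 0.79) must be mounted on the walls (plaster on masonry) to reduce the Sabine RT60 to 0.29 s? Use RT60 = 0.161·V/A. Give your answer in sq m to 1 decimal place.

Summing Sᵢαᵢ: 1.654 + 4.805 + 6.759 + 0.078 + 53.321 → A₁ = 66.617 sabins.
Required A₂ = 0.161·210.336/0.29 = 116.773 sabins.
Absorption to add: 116.773 − 66.617 = 50.156 sabins.
Net gain per sq m: Δα = 0.79 − 0.01 = 0.78.
Area = ΔA/Δα = 50.156/0.78 = 64.3 sq m.

64.3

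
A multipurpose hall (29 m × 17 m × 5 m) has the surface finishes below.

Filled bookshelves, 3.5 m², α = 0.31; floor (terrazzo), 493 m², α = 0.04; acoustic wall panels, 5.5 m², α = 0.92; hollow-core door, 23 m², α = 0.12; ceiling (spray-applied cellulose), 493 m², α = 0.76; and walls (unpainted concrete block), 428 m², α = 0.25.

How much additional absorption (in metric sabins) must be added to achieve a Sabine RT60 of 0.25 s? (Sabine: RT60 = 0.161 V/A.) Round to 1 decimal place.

1077.2 sabins

Summing Sᵢαᵢ: 1.085 + 19.720 + 5.060 + 2.760 + 374.680 + 107.000 → A₁ = 510.305 sabins.
Target A₂ = 0.161·2465/0.25 = 1587.460 sabins (V = 2465 m³).
Additional absorption ΔA = 1587.460 − 510.305 = 1077.2 sabins.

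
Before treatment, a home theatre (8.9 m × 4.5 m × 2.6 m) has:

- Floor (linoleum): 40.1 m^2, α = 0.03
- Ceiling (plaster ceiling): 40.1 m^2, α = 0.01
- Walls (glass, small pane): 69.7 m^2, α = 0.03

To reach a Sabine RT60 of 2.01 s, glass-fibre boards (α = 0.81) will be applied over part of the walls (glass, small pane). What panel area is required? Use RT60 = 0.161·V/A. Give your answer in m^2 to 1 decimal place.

6.0

Summing Sᵢαᵢ: 1.203 + 0.401 + 2.091 → A₁ = 3.695 sabins.
V = 104.13 m³. Target absorption A₂ = 0.161 × 104.13 / 2.01 = 8.341 sabins.
Absorption to add: 8.341 − 3.695 = 4.646 sabins.
Each m^2 of panel replacing the walls (glass, small pane) adds (0.81 − 0.03) = 0.78 sabins.
Area = ΔA/Δα = 4.646/0.78 = 6.0 m^2.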